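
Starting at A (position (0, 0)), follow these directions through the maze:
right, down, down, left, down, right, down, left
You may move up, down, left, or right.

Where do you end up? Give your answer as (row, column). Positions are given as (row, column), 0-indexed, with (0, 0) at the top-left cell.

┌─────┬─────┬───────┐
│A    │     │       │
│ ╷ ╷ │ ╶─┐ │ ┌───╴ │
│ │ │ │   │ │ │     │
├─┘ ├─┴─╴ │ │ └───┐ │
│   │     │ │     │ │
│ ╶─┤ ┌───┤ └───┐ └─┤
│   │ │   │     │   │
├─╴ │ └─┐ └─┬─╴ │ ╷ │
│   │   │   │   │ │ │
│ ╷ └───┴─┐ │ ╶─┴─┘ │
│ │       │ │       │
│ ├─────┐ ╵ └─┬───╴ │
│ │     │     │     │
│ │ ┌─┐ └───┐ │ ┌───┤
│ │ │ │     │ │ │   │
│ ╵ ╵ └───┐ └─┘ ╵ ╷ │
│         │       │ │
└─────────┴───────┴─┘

Following directions step by step:
Start: (0, 0)
  right: (0, 0) → (0, 1)
  down: (0, 1) → (1, 1)
  down: (1, 1) → (2, 1)
  left: (2, 1) → (2, 0)
  down: (2, 0) → (3, 0)
  right: (3, 0) → (3, 1)
  down: (3, 1) → (4, 1)
  left: (4, 1) → (4, 0)
Final position: (4, 0)

Path taken:

┌─────┬─────┬───────┐
│A ↓  │     │       │
│ ╷ ╷ │ ╶─┐ │ ┌───╴ │
│ │↓│ │   │ │ │     │
├─┘ ├─┴─╴ │ │ └───┐ │
│↓ ↲│     │ │     │ │
│ ╶─┤ ┌───┤ └───┐ └─┤
│↳ ↓│ │   │     │   │
├─╴ │ └─┐ └─┬─╴ │ ╷ │
│B ↲│   │   │   │ │ │
│ ╷ └───┴─┐ │ ╶─┴─┘ │
│ │       │ │       │
│ ├─────┐ ╵ └─┬───╴ │
│ │     │     │     │
│ │ ┌─┐ └───┐ │ ┌───┤
│ │ │ │     │ │ │   │
│ ╵ ╵ └───┐ └─┘ ╵ ╷ │
│         │       │ │
└─────────┴───────┴─┘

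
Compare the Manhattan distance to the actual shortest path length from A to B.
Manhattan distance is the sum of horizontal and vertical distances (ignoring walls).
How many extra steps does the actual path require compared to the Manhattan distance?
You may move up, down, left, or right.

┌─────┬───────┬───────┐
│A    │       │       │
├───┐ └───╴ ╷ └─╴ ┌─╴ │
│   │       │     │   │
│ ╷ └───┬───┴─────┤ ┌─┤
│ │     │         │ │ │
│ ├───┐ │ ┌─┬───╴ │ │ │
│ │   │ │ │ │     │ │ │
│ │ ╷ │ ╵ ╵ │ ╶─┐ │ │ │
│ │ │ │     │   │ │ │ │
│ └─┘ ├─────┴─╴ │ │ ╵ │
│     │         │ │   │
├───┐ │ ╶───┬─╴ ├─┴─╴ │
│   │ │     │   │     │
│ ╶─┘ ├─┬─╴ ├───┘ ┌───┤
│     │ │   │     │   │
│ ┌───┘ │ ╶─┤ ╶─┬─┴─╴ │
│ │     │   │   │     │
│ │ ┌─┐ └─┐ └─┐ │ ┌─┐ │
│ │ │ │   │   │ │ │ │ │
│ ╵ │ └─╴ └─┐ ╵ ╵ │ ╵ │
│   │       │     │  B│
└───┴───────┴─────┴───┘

Manhattan distance: |10 - 0| + |10 - 0| = 20
Actual path length: 38
Extra steps: 38 - 20 = 18

Solution:

┌─────┬───────┬───────┐
│A → ↓│    ↱ ↓│  ↱ → ↓│
├───┐ └───╴ ╷ └─╴ ┌─╴ │
│   │↳ → → ↑│↳ → ↑│↓ ↲│
│ ╷ └───┬───┴─────┤ ┌─┤
│ │     │         │↓│ │
│ ├───┐ │ ┌─┬───╴ │ │ │
│ │   │ │ │ │     │↓│ │
│ │ ╷ │ ╵ ╵ │ ╶─┐ │ │ │
│ │ │ │     │   │ │↓│ │
│ └─┘ ├─────┴─╴ │ │ ╵ │
│     │         │ │↳ ↓│
├───┐ │ ╶───┬─╴ ├─┴─╴ │
│   │ │     │   │↓ ← ↲│
│ ╶─┘ ├─┬─╴ ├───┘ ┌───┤
│     │ │   │↓ ← ↲│   │
│ ┌───┘ │ ╶─┤ ╶─┬─┴─╴ │
│ │     │   │↳ ↓│↱ → ↓│
│ │ ┌─┐ └─┐ └─┐ │ ┌─┐ │
│ │ │ │   │   │↓│↑│ │↓│
│ ╵ │ └─╴ └─┐ ╵ ╵ │ ╵ │
│   │       │  ↳ ↑│  B│
└───┴───────┴─────┴───┘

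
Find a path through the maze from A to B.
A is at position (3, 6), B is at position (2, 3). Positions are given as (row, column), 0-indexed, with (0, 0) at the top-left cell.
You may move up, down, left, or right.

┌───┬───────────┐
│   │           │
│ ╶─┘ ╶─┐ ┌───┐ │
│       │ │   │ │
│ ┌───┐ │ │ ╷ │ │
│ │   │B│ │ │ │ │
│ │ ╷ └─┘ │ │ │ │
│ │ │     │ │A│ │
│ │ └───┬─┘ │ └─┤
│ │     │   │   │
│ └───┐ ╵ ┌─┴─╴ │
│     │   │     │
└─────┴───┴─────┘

Finding the shortest path from (3, 6) to (2, 3):
Path length: 26 steps
Directions: up → up → left → down → down → down → left → down → left → up → left → left → up → up → right → down → right → right → up → up → up → left → left → down → right → down

Solution:

┌───┬───────────┐
│   │↓ ← ↰      │
│ ╶─┘ ╶─┐ ┌───┐ │
│    ↳ ↓│↑│↓ ↰│ │
│ ┌───┐ │ │ ╷ │ │
│ │↱ ↓│B│↑│↓│↑│ │
│ │ ╷ └─┘ │ │ │ │
│ │↑│↳ → ↑│↓│A│ │
│ │ └───┬─┘ │ └─┤
│ │↑ ← ↰│↓ ↲│   │
│ └───┐ ╵ ┌─┴─╴ │
│     │↑ ↲│     │
└─────┴───┴─────┘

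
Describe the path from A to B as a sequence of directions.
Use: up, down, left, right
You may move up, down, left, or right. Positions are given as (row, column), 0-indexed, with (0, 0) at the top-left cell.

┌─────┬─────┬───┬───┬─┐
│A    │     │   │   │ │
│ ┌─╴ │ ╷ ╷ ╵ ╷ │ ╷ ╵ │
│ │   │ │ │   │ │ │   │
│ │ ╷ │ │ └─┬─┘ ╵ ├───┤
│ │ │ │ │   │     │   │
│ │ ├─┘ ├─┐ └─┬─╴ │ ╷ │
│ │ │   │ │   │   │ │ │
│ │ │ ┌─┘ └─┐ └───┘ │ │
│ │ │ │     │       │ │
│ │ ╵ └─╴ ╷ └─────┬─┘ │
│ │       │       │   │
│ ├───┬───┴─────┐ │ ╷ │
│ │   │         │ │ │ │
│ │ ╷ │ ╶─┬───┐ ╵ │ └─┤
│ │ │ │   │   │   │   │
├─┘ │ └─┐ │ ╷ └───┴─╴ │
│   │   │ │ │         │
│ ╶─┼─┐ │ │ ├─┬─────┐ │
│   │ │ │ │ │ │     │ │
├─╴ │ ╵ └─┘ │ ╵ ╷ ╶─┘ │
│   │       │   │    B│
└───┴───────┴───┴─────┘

Finding the path and converting it to directions:
Path through cells: (0,0) → (0,1) → (0,2) → (1,2) → (1,1) → (2,1) → (3,1) → (4,1) → (5,1) → (5,2) → (4,2) → (3,2) → (3,3) → (2,3) → (1,3) → (0,3) → (0,4) → (1,4) → (2,4) → (2,5) → (3,5) → (3,6) → (4,6) → (4,7) → (4,8) → (4,9) → (3,9) → (2,9) → (2,10) → (3,10) → (4,10) → (5,10) → (5,9) → (6,9) → (7,9) → (7,10) → (8,10) → (9,10) → (10,10)
Directions: right, right, down, left, down, down, down, down, right, up, up, right, up, up, up, right, down, down, right, down, right, down, right, right, right, up, up, right, down, down, down, left, down, down, right, down, down, down

Solution:

┌─────┬─────┬───┬───┬─┐
│A → ↓│↱ ↓  │   │   │ │
│ ┌─╴ │ ╷ ╷ ╵ ╷ │ ╷ ╵ │
│ │↓ ↲│↑│↓│   │ │ │   │
│ │ ╷ │ │ └─┬─┘ ╵ ├───┤
│ │↓│ │↑│↳ ↓│     │↱ ↓│
│ │ ├─┘ ├─┐ └─┬─╴ │ ╷ │
│ │↓│↱ ↑│ │↳ ↓│   │↑│↓│
│ │ │ ┌─┘ └─┐ └───┘ │ │
│ │↓│↑│     │↳ → → ↑│↓│
│ │ ╵ └─╴ ╷ └─────┬─┘ │
│ │↳ ↑    │       │↓ ↲│
│ ├───┬───┴─────┐ │ ╷ │
│ │   │         │ │↓│ │
│ │ ╷ │ ╶─┬───┐ ╵ │ └─┤
│ │ │ │   │   │   │↳ ↓│
├─┘ │ └─┐ │ ╷ └───┴─╴ │
│   │   │ │ │        ↓│
│ ╶─┼─┐ │ │ ├─┬─────┐ │
│   │ │ │ │ │ │     │↓│
├─╴ │ ╵ └─┘ │ ╵ ╷ ╶─┘ │
│   │       │   │    B│
└───┴───────┴───┴─────┘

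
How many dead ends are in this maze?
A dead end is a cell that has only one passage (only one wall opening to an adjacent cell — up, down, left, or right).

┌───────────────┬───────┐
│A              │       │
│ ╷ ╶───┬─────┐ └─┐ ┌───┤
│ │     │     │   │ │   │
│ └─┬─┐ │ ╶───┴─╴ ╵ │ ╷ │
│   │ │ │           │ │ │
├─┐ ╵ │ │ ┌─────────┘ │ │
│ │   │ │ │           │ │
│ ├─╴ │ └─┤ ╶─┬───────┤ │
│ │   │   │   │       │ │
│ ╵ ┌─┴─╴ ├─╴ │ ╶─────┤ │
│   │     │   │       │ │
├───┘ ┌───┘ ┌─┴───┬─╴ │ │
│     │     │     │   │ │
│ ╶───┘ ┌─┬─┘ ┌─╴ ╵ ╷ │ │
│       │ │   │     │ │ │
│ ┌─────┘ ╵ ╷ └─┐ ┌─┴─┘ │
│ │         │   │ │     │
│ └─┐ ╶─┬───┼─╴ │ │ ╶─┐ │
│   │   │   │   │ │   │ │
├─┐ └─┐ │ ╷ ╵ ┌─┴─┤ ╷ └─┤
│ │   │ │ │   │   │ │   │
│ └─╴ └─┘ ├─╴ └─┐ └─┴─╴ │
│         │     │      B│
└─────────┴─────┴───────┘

Checking each cell for number of passages:

Dead ends found at positions:
  (0, 8)
  (0, 11)
  (1, 6)
  (2, 2)
  (3, 0)
  (3, 4)
  (4, 10)
  (7, 4)
  (7, 7)
  (7, 10)
  (8, 1)
  (9, 8)
  (9, 11)
  (10, 0)
  (10, 3)
  (10, 7)
  (10, 9)
  (11, 5)
  (11, 7)
Total dead ends: 19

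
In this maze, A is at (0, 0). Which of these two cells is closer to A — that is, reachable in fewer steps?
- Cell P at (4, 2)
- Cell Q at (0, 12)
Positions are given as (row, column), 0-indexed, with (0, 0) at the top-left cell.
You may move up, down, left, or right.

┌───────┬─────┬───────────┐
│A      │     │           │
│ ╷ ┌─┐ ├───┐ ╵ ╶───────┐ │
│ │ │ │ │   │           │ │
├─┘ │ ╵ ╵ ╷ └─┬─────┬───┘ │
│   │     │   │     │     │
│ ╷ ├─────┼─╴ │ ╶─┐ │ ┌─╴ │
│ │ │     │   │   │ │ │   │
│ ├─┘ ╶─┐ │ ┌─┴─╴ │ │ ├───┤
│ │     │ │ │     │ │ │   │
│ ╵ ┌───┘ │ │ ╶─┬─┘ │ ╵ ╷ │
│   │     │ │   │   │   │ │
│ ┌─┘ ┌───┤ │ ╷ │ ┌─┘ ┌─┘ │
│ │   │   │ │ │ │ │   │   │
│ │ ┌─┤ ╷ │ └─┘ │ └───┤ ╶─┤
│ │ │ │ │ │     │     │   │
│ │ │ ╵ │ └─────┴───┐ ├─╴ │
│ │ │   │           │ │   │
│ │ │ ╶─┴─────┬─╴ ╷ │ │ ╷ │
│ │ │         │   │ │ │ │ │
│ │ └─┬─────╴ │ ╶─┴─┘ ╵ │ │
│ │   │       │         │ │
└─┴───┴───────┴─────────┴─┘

Shortest path A → P at (4, 2): 10 steps
Shortest path A → Q at (0, 12): 60 steps

P is closer (10 steps vs 60 steps).

Path to P:

┌───────┬─────┬───────────┐
│A ↓    │     │           │
│ ╷ ┌─┐ ├───┐ ╵ ╶───────┐ │
│ │↓│ │ │   │           │ │
├─┘ │ ╵ ╵ ╷ └─┬─────┬───┘ │
│↓ ↲│     │   │     │     │
│ ╷ ├─────┼─╴ │ ╶─┐ │ ┌─╴ │
│↓│ │     │   │   │ │ │   │
│ ├─┘ ╶─┐ │ ┌─┴─╴ │ │ ├───┤
│↓│↱ P  │ │ │     │ │ │   │
│ ╵ ┌───┘ │ │ ╶─┬─┘ │ ╵ ╷ │
│↳ ↑│     │ │   │   │   │ │
│ ┌─┘ ┌───┤ │ ╷ │ ┌─┘ ┌─┘ │
│ │   │   │ │ │ │ │   │   │
│ │ ┌─┤ ╷ │ └─┘ │ └───┤ ╶─┤
│ │ │ │ │ │     │     │   │
│ │ │ ╵ │ └─────┴───┐ ├─╴ │
│ │ │   │           │ │   │
│ │ │ ╶─┴─────┬─╴ ╷ │ │ ╷ │
│ │ │         │   │ │ │ │ │
│ │ └─┬─────╴ │ ╶─┴─┘ ╵ │ │
│ │   │       │         │ │
└─┴───┴───────┴─────────┴─┘

Path to Q:

┌───────┬─────┬───────────┐
│A → → ↓│     │          Q│
│ ╷ ┌─┐ ├───┐ ╵ ╶───────┐ │
│ │ │ │↓│↱ ↓│           │↑│
├─┘ │ ╵ ╵ ╷ └─┬─────┬───┘ │
│   │  ↳ ↑│↳ ↓│↱ → ↓│↱ → ↑│
│ ╷ ├─────┼─╴ │ ╶─┐ │ ┌─╴ │
│ │ │     │↓ ↲│↑ ↰│↓│↑│   │
│ ├─┘ ╶─┐ │ ┌─┴─╴ │ │ ├───┤
│ │     │ │↓│↱ → ↑│↓│↑│↓ ↰│
│ ╵ ┌───┘ │ │ ╶─┬─┘ │ ╵ ╷ │
│   │     │↓│↑ ↰│↓ ↲│↑ ↲│↑│
│ ┌─┘ ┌───┤ │ ╷ │ ┌─┘ ┌─┘ │
│ │   │   │↓│ │↑│↓│   │↱ ↑│
│ │ ┌─┤ ╷ │ └─┘ │ └───┤ ╶─┤
│ │ │ │ │ │↳ → ↑│↳ → ↓│↑ ↰│
│ │ │ ╵ │ └─────┴───┐ ├─╴ │
│ │ │   │           │↓│↱ ↑│
│ │ │ ╶─┴─────┬─╴ ╷ │ │ ╷ │
│ │ │         │   │ │↓│↑│ │
│ │ └─┬─────╴ │ ╶─┴─┘ ╵ │ │
│ │   │       │      ↳ ↑│ │
└─┴───┴───────┴─────────┴─┘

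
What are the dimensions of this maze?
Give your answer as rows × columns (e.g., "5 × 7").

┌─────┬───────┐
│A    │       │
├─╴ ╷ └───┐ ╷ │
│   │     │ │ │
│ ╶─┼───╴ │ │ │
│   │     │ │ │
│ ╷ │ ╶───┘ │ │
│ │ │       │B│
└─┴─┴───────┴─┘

Counting the maze dimensions:
Rows (vertical): 4
Columns (horizontal): 7
Dimensions: 4 × 7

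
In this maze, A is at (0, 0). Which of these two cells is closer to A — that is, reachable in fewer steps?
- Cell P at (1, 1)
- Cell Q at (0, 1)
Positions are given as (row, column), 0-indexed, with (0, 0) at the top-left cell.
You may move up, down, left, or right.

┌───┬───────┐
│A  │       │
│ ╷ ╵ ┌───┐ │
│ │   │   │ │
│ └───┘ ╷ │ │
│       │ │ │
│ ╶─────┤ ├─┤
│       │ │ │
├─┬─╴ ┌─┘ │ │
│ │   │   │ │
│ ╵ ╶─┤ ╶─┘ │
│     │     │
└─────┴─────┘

Shortest path A → P at (1, 1): 2 steps
Shortest path A → Q at (0, 1): 1 steps

Q is closer (1 steps vs 2 steps).

Path to P:

┌───┬───────┐
│A ↓│       │
│ ╷ ╵ ┌───┐ │
│ │P  │   │ │
│ └───┘ ╷ │ │
│       │ │ │
│ ╶─────┤ ├─┤
│       │ │ │
├─┬─╴ ┌─┘ │ │
│ │   │   │ │
│ ╵ ╶─┤ ╶─┘ │
│     │     │
└─────┴─────┘

Path to Q:

┌───┬───────┐
│A Q│       │
│ ╷ ╵ ┌───┐ │
│ │   │   │ │
│ └───┘ ╷ │ │
│       │ │ │
│ ╶─────┤ ├─┤
│       │ │ │
├─┬─╴ ┌─┘ │ │
│ │   │   │ │
│ ╵ ╶─┤ ╶─┘ │
│     │     │
└─────┴─────┘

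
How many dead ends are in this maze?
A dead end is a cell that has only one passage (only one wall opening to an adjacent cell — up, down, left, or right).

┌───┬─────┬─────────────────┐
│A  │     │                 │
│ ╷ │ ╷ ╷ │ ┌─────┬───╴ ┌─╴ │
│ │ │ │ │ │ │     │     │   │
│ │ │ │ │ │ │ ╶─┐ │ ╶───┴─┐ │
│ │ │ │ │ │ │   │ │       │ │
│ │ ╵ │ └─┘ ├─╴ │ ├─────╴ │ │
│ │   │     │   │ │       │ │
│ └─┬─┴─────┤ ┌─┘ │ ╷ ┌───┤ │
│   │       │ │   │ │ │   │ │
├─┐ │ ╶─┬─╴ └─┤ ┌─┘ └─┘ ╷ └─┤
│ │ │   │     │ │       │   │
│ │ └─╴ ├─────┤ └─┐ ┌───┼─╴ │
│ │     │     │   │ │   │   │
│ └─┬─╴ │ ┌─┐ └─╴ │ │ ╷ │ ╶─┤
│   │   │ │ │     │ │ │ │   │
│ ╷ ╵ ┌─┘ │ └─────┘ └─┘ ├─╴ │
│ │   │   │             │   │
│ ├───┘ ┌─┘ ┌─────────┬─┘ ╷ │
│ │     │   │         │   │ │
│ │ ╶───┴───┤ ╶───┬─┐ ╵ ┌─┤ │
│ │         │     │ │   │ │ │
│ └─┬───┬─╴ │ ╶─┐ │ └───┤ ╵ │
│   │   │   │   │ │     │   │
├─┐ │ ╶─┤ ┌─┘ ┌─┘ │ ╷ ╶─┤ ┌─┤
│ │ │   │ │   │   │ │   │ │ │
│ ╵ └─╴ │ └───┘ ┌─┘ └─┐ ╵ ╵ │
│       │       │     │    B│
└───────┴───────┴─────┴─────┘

Checking each cell for number of passages:

Dead ends found at positions:
  (1, 12)
  (2, 4)
  (4, 6)
  (4, 10)
  (4, 13)
  (5, 0)
  (5, 4)
  (5, 6)
  (5, 8)
  (7, 5)
  (7, 10)
  (9, 4)
  (10, 9)
  (10, 12)
  (11, 3)
  (11, 7)
  (11, 11)
  (12, 0)
  (12, 5)
  (12, 13)
  (13, 8)
  (13, 10)
Total dead ends: 22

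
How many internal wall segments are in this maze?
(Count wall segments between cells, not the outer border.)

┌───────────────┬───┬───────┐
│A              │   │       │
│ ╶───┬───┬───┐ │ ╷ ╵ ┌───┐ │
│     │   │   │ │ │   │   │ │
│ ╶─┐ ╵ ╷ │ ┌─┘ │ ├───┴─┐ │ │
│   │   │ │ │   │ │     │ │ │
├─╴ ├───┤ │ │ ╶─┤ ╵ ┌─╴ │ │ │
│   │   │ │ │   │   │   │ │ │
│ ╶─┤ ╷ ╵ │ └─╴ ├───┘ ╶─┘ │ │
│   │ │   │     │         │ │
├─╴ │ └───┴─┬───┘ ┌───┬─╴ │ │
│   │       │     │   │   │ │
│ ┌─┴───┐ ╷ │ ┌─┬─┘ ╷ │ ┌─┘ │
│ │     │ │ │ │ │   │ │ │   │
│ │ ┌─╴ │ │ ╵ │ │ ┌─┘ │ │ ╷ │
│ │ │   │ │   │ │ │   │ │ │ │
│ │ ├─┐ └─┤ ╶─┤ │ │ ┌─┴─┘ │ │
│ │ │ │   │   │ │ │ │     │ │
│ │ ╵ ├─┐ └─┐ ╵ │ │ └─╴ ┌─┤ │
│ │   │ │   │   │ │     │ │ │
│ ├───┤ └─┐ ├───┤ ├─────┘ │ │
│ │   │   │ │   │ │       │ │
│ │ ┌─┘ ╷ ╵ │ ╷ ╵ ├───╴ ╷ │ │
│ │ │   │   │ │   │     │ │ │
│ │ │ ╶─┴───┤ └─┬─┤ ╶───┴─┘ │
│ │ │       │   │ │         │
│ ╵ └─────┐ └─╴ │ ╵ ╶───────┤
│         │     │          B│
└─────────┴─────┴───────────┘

Counting internal wall segments:
Total internal walls: 169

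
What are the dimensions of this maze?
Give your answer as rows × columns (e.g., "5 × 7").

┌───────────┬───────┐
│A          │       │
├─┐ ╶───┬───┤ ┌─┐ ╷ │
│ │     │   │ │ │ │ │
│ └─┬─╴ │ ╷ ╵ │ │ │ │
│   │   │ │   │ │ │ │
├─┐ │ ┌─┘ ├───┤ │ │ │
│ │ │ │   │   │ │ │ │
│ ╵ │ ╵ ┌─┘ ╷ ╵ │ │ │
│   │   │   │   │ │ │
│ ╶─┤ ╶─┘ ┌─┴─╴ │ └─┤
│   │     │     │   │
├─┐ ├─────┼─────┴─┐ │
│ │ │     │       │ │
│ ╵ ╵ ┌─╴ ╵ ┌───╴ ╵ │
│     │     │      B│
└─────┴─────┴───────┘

Counting the maze dimensions:
Rows (vertical): 8
Columns (horizontal): 10
Dimensions: 8 × 10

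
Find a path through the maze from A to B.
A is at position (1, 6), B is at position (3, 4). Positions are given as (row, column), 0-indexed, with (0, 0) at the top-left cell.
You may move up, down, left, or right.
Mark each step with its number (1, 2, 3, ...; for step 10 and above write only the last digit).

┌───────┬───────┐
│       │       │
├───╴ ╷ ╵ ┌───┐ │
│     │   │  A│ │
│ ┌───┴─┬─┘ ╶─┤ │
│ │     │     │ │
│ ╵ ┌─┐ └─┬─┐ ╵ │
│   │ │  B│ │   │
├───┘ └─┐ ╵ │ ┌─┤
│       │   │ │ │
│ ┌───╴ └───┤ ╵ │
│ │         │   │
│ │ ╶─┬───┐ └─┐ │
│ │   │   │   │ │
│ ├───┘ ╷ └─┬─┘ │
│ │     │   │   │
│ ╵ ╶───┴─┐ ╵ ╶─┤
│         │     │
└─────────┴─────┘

Finding the shortest path from (1, 6) to (3, 4):
Path length: 26 steps
Directions: left → down → right → down → right → up → up → up → left → left → left → down → left → up → left → down → left → left → down → down → right → up → right → right → down → right

Solution:

┌───────┬───────┐
│    5 4│1 0 9 8│
├───╴ ╷ ╵ ┌───┐ │
│8 7 6│3 2│1 A│7│
│ ┌───┴─┬─┘ ╶─┤ │
│9│2 3 4│  2 3│6│
│ ╵ ┌─┐ └─┬─┐ ╵ │
│0 1│ │5 B│ │4 5│
├───┘ └─┐ ╵ │ ┌─┤
│       │   │ │ │
│ ┌───╴ └───┤ ╵ │
│ │         │   │
│ │ ╶─┬───┐ └─┐ │
│ │   │   │   │ │
│ ├───┘ ╷ └─┬─┘ │
│ │     │   │   │
│ ╵ ╶───┴─┐ ╵ ╶─┤
│         │     │
└─────────┴─────┘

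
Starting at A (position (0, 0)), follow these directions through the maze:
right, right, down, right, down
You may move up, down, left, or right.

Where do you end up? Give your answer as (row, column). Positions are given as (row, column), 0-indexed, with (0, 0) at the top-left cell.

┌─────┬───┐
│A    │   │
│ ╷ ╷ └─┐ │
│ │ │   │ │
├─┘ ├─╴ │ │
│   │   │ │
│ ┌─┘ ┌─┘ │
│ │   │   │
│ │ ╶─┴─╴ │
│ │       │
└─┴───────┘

Following directions step by step:
Start: (0, 0)
  right: (0, 0) → (0, 1)
  right: (0, 1) → (0, 2)
  down: (0, 2) → (1, 2)
  right: (1, 2) → (1, 3)
  down: (1, 3) → (2, 3)
Final position: (2, 3)

Path taken:

┌─────┬───┐
│A → ↓│   │
│ ╷ ╷ └─┐ │
│ │ │↳ ↓│ │
├─┘ ├─╴ │ │
│   │  B│ │
│ ┌─┘ ┌─┘ │
│ │   │   │
│ │ ╶─┴─╴ │
│ │       │
└─┴───────┘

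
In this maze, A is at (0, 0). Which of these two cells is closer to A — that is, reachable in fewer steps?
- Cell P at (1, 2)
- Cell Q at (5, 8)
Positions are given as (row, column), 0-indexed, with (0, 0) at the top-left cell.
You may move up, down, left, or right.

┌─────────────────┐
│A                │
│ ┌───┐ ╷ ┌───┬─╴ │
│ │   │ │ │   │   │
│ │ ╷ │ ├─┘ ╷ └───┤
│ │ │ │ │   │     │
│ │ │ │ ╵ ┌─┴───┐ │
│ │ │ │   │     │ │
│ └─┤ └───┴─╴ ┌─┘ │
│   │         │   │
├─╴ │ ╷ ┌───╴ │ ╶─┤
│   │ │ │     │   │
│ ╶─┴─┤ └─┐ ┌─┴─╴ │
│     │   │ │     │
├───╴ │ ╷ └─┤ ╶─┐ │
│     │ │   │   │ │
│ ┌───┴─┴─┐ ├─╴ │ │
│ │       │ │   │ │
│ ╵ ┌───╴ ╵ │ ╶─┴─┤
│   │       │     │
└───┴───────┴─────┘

Shortest path A → P at (1, 2): 33 steps
Shortest path A → Q at (5, 8): 19 steps

Q is closer (19 steps vs 33 steps).

Path to P:

┌─────────────────┐
│A                │
│ ┌───┐ ╷ ┌───┬─╴ │
│↓│  P│ │ │   │   │
│ │ ╷ │ ├─┘ ╷ └───┤
│↓│ │↑│ │   │     │
│ │ │ │ ╵ ┌─┴───┐ │
│↓│ │↑│   │     │ │
│ └─┤ └───┴─╴ ┌─┘ │
│↳ ↓│↑ ↰      │   │
├─╴ │ ╷ ┌───╴ │ ╶─┤
│↓ ↲│ │↑│     │   │
│ ╶─┴─┤ └─┐ ┌─┴─╴ │
│↳ → ↓│↑ ↰│ │     │
├───╴ │ ╷ └─┤ ╶─┐ │
│↓ ← ↲│ │↑ ↰│   │ │
│ ┌───┴─┴─┐ ├─╴ │ │
│↓│↱ → → ↓│↑│   │ │
│ ╵ ┌───╴ ╵ │ ╶─┴─┤
│↳ ↑│    ↳ ↑│     │
└───┴───────┴─────┘

Path to Q:

┌─────────────────┐
│A → → ↓          │
│ ┌───┐ ╷ ┌───┬─╴ │
│ │   │↓│ │↱ ↓│   │
│ │ ╷ │ ├─┘ ╷ └───┤
│ │ │ │↓│↱ ↑│↳ → ↓│
│ │ │ │ ╵ ┌─┴───┐ │
│ │ │ │↳ ↑│     │↓│
│ └─┤ └───┴─╴ ┌─┘ │
│   │         │↓ ↲│
├─╴ │ ╷ ┌───╴ │ ╶─┤
│   │ │ │     │↳ Q│
│ ╶─┴─┤ └─┐ ┌─┴─╴ │
│     │   │ │     │
├───╴ │ ╷ └─┤ ╶─┐ │
│     │ │   │   │ │
│ ┌───┴─┴─┐ ├─╴ │ │
│ │       │ │   │ │
│ ╵ ┌───╴ ╵ │ ╶─┴─┤
│   │       │     │
└───┴───────┴─────┘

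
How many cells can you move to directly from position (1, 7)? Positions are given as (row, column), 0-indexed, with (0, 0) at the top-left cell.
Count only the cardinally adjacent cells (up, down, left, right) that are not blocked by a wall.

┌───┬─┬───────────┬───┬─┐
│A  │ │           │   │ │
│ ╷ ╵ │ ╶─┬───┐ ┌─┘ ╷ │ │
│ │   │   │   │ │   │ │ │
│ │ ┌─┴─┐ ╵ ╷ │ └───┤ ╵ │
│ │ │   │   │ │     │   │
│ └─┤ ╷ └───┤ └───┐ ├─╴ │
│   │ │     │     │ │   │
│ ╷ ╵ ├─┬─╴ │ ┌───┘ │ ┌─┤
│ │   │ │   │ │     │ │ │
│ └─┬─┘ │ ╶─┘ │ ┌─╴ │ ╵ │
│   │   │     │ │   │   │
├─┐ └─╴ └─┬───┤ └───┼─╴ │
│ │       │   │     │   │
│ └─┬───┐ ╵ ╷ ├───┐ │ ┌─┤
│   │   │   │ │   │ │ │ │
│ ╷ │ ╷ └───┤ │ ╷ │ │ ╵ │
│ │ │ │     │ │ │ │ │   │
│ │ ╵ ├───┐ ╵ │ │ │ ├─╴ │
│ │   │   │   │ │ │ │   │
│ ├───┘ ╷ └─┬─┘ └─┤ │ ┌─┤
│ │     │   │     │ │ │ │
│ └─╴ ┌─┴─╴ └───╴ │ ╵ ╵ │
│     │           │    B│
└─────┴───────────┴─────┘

Checking passable neighbors of (1, 7):
Neighbors: (0, 7), (2, 7)
Count: 2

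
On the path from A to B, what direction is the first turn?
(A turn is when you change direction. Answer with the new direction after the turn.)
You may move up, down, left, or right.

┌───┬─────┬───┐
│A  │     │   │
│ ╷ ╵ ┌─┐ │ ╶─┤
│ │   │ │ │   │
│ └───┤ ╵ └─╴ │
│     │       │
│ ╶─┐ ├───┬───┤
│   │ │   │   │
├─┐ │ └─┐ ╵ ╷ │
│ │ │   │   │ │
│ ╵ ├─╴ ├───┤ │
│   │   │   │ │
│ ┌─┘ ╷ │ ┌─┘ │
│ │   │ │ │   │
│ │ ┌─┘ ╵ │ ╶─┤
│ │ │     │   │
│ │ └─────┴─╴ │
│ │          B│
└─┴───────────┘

Directions: down, down, right, right, down, down, right, down, left, down, left, down, down, right, right, right, right, right
First turn direction: right

Solution:

┌───┬─────┬───┐
│A  │     │   │
│ ╷ ╵ ┌─┐ │ ╶─┤
│↓│   │ │ │   │
│ └───┤ ╵ └─╴ │
│↳ → ↓│       │
│ ╶─┐ ├───┬───┤
│   │↓│   │   │
├─┐ │ └─┐ ╵ ╷ │
│ │ │↳ ↓│   │ │
│ ╵ ├─╴ ├───┤ │
│   │↓ ↲│   │ │
│ ┌─┘ ╷ │ ┌─┘ │
│ │↓ ↲│ │ │   │
│ │ ┌─┘ ╵ │ ╶─┤
│ │↓│     │   │
│ │ └─────┴─╴ │
│ │↳ → → → → B│
└─┴───────────┘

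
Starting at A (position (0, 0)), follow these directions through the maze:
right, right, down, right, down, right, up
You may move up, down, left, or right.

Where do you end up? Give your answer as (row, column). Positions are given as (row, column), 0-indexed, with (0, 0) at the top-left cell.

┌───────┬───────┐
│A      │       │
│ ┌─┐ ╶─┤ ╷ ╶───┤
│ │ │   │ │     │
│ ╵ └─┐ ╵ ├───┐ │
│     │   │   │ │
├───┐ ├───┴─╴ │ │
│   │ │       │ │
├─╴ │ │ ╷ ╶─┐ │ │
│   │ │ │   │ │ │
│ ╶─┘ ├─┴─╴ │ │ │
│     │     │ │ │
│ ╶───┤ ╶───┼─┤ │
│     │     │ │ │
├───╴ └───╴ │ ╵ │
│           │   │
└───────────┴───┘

Following directions step by step:
Start: (0, 0)
  right: (0, 0) → (0, 1)
  right: (0, 1) → (0, 2)
  down: (0, 2) → (1, 2)
  right: (1, 2) → (1, 3)
  down: (1, 3) → (2, 3)
  right: (2, 3) → (2, 4)
  up: (2, 4) → (1, 4)
Final position: (1, 4)

Path taken:

┌───────┬───────┐
│A → ↓  │       │
│ ┌─┐ ╶─┤ ╷ ╶───┤
│ │ │↳ ↓│B│     │
│ ╵ └─┐ ╵ ├───┐ │
│     │↳ ↑│   │ │
├───┐ ├───┴─╴ │ │
│   │ │       │ │
├─╴ │ │ ╷ ╶─┐ │ │
│   │ │ │   │ │ │
│ ╶─┘ ├─┴─╴ │ │ │
│     │     │ │ │
│ ╶───┤ ╶───┼─┤ │
│     │     │ │ │
├───╴ └───╴ │ ╵ │
│           │   │
└───────────┴───┘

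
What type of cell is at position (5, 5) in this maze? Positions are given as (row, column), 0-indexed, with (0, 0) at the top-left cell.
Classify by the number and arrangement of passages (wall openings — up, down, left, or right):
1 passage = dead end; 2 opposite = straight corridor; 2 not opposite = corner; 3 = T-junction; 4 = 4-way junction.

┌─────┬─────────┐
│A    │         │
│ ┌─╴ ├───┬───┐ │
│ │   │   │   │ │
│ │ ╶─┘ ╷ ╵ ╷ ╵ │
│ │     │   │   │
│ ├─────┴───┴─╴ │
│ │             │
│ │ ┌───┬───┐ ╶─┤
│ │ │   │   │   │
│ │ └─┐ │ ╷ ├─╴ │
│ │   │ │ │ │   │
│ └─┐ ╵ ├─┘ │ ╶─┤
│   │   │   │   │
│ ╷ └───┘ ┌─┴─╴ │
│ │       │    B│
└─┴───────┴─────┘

Checking cell at (5, 5):
Number of passages: 2
Cell type: straight corridor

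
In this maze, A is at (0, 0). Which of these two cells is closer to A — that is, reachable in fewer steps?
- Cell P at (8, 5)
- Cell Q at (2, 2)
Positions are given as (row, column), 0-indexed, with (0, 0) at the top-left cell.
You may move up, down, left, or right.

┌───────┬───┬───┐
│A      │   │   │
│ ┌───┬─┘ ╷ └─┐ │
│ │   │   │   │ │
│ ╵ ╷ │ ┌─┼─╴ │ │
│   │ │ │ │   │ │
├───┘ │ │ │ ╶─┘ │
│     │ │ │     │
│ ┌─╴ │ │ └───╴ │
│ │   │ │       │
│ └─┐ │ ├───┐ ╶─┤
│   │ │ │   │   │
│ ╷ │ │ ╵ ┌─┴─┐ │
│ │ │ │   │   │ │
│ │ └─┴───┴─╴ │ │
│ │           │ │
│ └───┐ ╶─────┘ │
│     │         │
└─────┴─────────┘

Shortest path A → P at (8, 5): 19 steps
Shortest path A → Q at (2, 2): 6 steps

Q is closer (6 steps vs 19 steps).

Path to P:

┌───────┬───┬───┐
│A      │   │   │
│ ┌───┬─┘ ╷ └─┐ │
│↓│↱ ↓│   │   │ │
│ ╵ ╷ │ ┌─┼─╴ │ │
│↳ ↑│↓│ │ │   │ │
├───┘ │ │ │ ╶─┘ │
│↓ ← ↲│ │ │     │
│ ┌─╴ │ │ └───╴ │
│↓│   │ │       │
│ └─┐ │ ├───┐ ╶─┤
│↳ ↓│ │ │   │   │
│ ╷ │ │ ╵ ┌─┴─┐ │
│ │↓│ │   │   │ │
│ │ └─┴───┴─╴ │ │
│ │↳ → ↓      │ │
│ └───┐ ╶─────┘ │
│     │↳ → P    │
└─────┴─────────┘

Path to Q:

┌───────┬───┬───┐
│A      │   │   │
│ ┌───┬─┘ ╷ └─┐ │
│↓│↱ ↓│   │   │ │
│ ╵ ╷ │ ┌─┼─╴ │ │
│↳ ↑│Q│ │ │   │ │
├───┘ │ │ │ ╶─┘ │
│     │ │ │     │
│ ┌─╴ │ │ └───╴ │
│ │   │ │       │
│ └─┐ │ ├───┐ ╶─┤
│   │ │ │   │   │
│ ╷ │ │ ╵ ┌─┴─┐ │
│ │ │ │   │   │ │
│ │ └─┴───┴─╴ │ │
│ │           │ │
│ └───┐ ╶─────┘ │
│     │         │
└─────┴─────────┘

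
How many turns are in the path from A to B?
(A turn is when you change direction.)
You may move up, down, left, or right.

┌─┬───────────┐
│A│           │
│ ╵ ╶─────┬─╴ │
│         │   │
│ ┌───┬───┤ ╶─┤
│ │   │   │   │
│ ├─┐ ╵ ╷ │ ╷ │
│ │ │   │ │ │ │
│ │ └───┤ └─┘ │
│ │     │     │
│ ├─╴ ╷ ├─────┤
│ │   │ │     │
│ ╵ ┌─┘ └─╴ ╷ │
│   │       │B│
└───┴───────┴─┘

Directions: down, down, down, down, down, down, right, up, right, up, right, down, down, right, right, up, right, down
Number of turns: 10

Solution:

┌─┬───────────┐
│A│           │
│ ╵ ╶─────┬─╴ │
│↓        │   │
│ ┌───┬───┤ ╶─┤
│↓│   │   │   │
│ ├─┐ ╵ ╷ │ ╷ │
│↓│ │   │ │ │ │
│ │ └───┤ └─┘ │
│↓│  ↱ ↓│     │
│ ├─╴ ╷ ├─────┤
│↓│↱ ↑│↓│  ↱ ↓│
│ ╵ ┌─┘ └─╴ ╷ │
│↳ ↑│  ↳ → ↑│B│
└───┴───────┴─┘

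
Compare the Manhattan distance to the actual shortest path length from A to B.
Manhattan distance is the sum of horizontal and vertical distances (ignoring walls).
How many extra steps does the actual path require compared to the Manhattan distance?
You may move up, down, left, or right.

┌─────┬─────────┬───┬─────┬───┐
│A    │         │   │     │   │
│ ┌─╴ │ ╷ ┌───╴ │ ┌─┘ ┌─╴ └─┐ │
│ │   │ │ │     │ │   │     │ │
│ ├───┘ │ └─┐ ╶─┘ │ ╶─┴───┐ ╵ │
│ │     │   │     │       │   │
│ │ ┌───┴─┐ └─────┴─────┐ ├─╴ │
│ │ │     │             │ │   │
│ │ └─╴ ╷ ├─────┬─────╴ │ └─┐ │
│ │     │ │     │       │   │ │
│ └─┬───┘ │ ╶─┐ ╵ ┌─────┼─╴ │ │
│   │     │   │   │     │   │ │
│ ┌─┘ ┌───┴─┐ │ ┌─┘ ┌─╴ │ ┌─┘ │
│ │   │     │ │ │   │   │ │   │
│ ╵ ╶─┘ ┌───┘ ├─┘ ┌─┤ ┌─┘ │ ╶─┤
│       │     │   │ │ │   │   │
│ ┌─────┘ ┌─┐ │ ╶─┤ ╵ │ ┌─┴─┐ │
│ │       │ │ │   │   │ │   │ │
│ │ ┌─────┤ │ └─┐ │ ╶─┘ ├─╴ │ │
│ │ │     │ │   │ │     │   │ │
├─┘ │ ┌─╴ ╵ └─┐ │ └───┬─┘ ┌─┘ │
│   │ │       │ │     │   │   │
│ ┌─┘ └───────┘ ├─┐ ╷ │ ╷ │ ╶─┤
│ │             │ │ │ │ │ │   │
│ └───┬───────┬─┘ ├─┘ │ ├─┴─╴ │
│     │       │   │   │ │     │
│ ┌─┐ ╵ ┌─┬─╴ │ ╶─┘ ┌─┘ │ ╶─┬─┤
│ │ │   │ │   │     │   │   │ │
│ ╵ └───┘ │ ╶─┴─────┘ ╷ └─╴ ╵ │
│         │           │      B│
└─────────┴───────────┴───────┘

Manhattan distance: |14 - 0| + |14 - 0| = 28
Actual path length: 82
Extra steps: 82 - 28 = 54

Solution:

┌─────┬─────────┬───┬─────┬───┐
│A    │↱ ↓      │   │     │   │
│ ┌─╴ │ ╷ ┌───╴ │ ┌─┘ ┌─╴ └─┐ │
│↓│   │↑│↓│     │ │   │     │ │
│ ├───┘ │ └─┐ ╶─┘ │ ╶─┴───┐ ╵ │
│↓│↱ → ↑│↳ ↓│     │       │   │
│ │ ┌───┴─┐ └─────┴─────┐ ├─╴ │
│↓│↑│  ↓ ↰│↳ → → → → → ↓│ │   │
│ │ └─╴ ╷ ├─────┬─────╴ │ └─┐ │
│↓│↑ ← ↲│↑│↓ ← ↰│↓ ← ← ↲│   │ │
│ └─┬───┘ │ ╶─┐ ╵ ┌─────┼─╴ │ │
│↓  │↱ → ↑│↳ ↓│↑ ↲│     │   │ │
│ ┌─┘ ┌───┴─┐ │ ┌─┘ ┌─╴ │ ┌─┘ │
│↓│↱ ↑│     │↓│ │   │   │ │   │
│ ╵ ╶─┘ ┌───┘ ├─┘ ┌─┤ ┌─┘ │ ╶─┤
│↳ ↑    │↓ ← ↲│   │ │ │   │   │
│ ┌─────┘ ┌─┐ │ ╶─┤ ╵ │ ┌─┴─┐ │
│ │↓ ← ← ↲│ │ │   │   │ │   │ │
│ │ ┌─────┤ │ └─┐ │ ╶─┘ ├─╴ │ │
│ │↓│     │ │   │ │     │   │ │
├─┘ │ ┌─╴ ╵ └─┐ │ └───┬─┘ ┌─┘ │
│↓ ↲│ │       │ │     │   │   │
│ ┌─┘ └───────┘ ├─┐ ╷ │ ╷ │ ╶─┤
│↓│             │ │ │ │ │ │   │
│ └───┬───────┬─┘ ├─┘ │ ├─┴─╴ │
│↳ → ↓│↱ → → ↓│   │   │ │     │
│ ┌─┐ ╵ ┌─┬─╴ │ ╶─┘ ┌─┘ │ ╶─┬─┤
│ │ │↳ ↑│ │↓ ↲│     │↱ ↓│   │ │
│ ╵ └───┘ │ ╶─┴─────┘ ╷ └─╴ ╵ │
│         │↳ → → → → ↑│↳ → → B│
└─────────┴───────────┴───────┘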